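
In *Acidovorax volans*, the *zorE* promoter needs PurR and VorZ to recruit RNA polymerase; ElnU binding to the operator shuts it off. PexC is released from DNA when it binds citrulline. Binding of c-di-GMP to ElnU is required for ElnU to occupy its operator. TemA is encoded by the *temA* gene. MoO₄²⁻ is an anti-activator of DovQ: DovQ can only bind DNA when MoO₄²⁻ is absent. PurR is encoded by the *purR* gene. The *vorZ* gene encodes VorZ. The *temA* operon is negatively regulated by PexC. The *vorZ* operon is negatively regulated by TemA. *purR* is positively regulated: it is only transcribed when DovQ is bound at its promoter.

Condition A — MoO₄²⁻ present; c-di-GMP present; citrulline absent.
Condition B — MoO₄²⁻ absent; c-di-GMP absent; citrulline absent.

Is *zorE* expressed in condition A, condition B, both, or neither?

B only

Condition A:
MoO₄²⁻ is present, so DovQ is inactive.
Required activator DovQ is absent, so *purR* is not transcribed.
So PurR is not produced.
c-di-GMP is present, so ElnU is active.
Citrulline is absent, so PexC is active.
With repressor PexC bound, *temA* is not transcribed.
So TemA is not produced.
With no repressor bound, *vorZ* is transcribed.
So VorZ is produced and active.
With repressor ElnU bound, *zorE* is not transcribed.
→ *zorE* is OFF in A.
Condition B:
MoO₄²⁻ is absent, so DovQ is active.
No repressor is bound and DovQ is active, so *purR* is transcribed.
So PurR is produced and active.
c-di-GMP is absent, so ElnU is inactive.
Citrulline is absent, so PexC is active.
With repressor PexC bound, *temA* is not transcribed.
So TemA is not produced.
With no repressor bound, *vorZ* is transcribed.
So VorZ is produced and active.
No repressor is bound and PurR and VorZ are active, so *zorE* is transcribed.
→ *zorE* is ON in B.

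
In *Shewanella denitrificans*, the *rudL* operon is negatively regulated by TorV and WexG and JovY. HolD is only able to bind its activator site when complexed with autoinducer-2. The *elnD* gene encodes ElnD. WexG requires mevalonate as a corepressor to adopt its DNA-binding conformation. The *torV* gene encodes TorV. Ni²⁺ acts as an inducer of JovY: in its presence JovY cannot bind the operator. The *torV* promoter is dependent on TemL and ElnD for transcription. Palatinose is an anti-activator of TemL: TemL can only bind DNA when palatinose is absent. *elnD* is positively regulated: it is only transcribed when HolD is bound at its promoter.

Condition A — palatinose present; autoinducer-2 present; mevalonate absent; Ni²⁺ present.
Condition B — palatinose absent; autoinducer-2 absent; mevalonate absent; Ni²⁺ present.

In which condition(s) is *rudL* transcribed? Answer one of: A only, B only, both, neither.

Condition A:
Palatinose is present, so TemL is inactive.
Autoinducer-2 is present, so HolD is active.
No repressor is bound and HolD is active, so *elnD* is transcribed.
So ElnD is produced and active.
Required activator TemL is absent, so *torV* is not transcribed.
So TorV is not produced.
Mevalonate is absent, so WexG is inactive.
Ni²⁺ is present, so JovY is inactive.
With no repressor bound, *rudL* is transcribed.
→ *rudL* is ON in A.
Condition B:
Palatinose is absent, so TemL is active.
Autoinducer-2 is absent, so HolD is inactive.
Required activator HolD is absent, so *elnD* is not transcribed.
So ElnD is not produced.
Required activator ElnD is absent, so *torV* is not transcribed.
So TorV is not produced.
Mevalonate is absent, so WexG is inactive.
Ni²⁺ is present, so JovY is inactive.
With no repressor bound, *rudL* is transcribed.
→ *rudL* is ON in B.

both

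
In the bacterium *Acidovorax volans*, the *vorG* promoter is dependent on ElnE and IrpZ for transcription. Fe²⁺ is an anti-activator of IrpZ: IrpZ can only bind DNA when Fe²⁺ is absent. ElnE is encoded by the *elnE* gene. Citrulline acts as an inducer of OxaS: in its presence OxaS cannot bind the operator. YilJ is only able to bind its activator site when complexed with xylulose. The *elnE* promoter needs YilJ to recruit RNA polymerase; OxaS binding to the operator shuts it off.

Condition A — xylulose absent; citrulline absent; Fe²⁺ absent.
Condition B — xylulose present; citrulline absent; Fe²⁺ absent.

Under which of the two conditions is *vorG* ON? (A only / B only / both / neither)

Condition A:
Xylulose is absent, so YilJ is inactive.
Citrulline is absent, so OxaS is active.
With repressor OxaS bound, *elnE* is not transcribed.
So ElnE is not produced.
Fe²⁺ is absent, so IrpZ is active.
Required activator ElnE is absent, so *vorG* is not transcribed.
→ *vorG* is OFF in A.
Condition B:
Xylulose is present, so YilJ is active.
Citrulline is absent, so OxaS is active.
With repressor OxaS bound, *elnE* is not transcribed.
So ElnE is not produced.
Fe²⁺ is absent, so IrpZ is active.
Required activator ElnE is absent, so *vorG* is not transcribed.
→ *vorG* is OFF in B.

neither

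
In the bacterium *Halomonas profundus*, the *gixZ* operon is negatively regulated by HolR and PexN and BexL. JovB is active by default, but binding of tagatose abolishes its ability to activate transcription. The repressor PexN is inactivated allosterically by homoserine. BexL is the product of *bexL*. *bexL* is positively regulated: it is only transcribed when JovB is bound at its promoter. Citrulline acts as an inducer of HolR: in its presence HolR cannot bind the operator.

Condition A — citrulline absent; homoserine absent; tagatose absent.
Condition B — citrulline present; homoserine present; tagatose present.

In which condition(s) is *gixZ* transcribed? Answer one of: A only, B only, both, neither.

B only

Condition A:
Citrulline is absent, so HolR is active.
Homoserine is absent, so PexN is active.
Tagatose is absent, so JovB is active.
No repressor is bound and JovB is active, so *bexL* is transcribed.
So BexL is produced and active.
With repressor HolR bound, *gixZ* is not transcribed.
→ *gixZ* is OFF in A.
Condition B:
Citrulline is present, so HolR is inactive.
Homoserine is present, so PexN is inactive.
Tagatose is present, so JovB is inactive.
Required activator JovB is absent, so *bexL* is not transcribed.
So BexL is not produced.
With no repressor bound, *gixZ* is transcribed.
→ *gixZ* is ON in B.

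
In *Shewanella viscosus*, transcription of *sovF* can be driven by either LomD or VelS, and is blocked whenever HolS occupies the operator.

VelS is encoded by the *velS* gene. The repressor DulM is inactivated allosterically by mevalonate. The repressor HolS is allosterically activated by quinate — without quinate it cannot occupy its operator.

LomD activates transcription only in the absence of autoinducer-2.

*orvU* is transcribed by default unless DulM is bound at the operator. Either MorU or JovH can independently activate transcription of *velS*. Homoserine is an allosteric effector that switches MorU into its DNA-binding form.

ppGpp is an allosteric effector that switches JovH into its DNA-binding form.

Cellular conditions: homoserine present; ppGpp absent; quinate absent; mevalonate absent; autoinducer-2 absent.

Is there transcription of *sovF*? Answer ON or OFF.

Autoinducer-2 is absent, so LomD is active.
Homoserine is present, so MorU is active.
ppGpp is absent, so JovH is inactive.
Activator MorU is present, so *velS* is transcribed.
So VelS is produced and active.
Quinate is absent, so HolS is inactive.
Activator LomD is present, so *sovF* is transcribed.

ON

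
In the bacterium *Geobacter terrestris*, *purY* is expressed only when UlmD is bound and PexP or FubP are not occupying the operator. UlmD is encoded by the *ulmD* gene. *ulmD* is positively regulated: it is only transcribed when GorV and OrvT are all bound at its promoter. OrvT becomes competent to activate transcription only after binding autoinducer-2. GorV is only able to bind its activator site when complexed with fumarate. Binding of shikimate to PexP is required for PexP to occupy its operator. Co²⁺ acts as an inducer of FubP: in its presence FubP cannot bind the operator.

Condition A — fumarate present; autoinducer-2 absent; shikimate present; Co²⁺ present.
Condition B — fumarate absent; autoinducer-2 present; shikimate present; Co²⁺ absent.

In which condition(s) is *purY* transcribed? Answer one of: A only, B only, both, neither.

neither

Condition A:
Fumarate is present, so GorV is active.
Autoinducer-2 is absent, so OrvT is inactive.
Required activator OrvT is absent, so *ulmD* is not transcribed.
So UlmD is not produced.
Shikimate is present, so PexP is active.
Co²⁺ is present, so FubP is inactive.
With repressor PexP bound, *purY* is not transcribed.
→ *purY* is OFF in A.
Condition B:
Fumarate is absent, so GorV is inactive.
Autoinducer-2 is present, so OrvT is active.
Required activator GorV is absent, so *ulmD* is not transcribed.
So UlmD is not produced.
Shikimate is present, so PexP is active.
Co²⁺ is absent, so FubP is active.
With repressor PexP bound, *purY* is not transcribed.
→ *purY* is OFF in B.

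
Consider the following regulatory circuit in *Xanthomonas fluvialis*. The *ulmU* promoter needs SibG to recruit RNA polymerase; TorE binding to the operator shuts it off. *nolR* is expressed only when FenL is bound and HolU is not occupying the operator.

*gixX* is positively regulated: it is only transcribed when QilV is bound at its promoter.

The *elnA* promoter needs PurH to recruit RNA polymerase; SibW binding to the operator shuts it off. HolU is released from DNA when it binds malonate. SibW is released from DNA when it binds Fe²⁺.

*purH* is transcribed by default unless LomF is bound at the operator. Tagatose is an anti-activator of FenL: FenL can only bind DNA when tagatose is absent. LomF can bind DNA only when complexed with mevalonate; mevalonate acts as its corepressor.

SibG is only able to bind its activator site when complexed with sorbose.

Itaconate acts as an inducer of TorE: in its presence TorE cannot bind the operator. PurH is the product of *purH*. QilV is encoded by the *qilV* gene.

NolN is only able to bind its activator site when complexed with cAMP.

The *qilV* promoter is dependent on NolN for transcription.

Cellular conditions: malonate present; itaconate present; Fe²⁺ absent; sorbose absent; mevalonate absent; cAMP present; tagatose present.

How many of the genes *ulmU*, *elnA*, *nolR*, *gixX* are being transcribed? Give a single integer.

Sorbose is absent, so SibG is inactive.
Itaconate is present, so TorE is inactive.
Required activator SibG is absent, so *ulmU* is not transcribed.
→ *ulmU* is OFF.
Fe²⁺ is absent, so SibW is active.
Mevalonate is absent, so LomF is inactive.
With no repressor bound, *purH* is transcribed.
So PurH is produced and active.
With repressor SibW bound, *elnA* is not transcribed.
→ *elnA* is OFF.
Malonate is present, so HolU is inactive.
Tagatose is present, so FenL is inactive.
Required activator FenL is absent, so *nolR* is not transcribed.
→ *nolR* is OFF.
cAMP is present, so NolN is active.
No repressor is bound and NolN is active, so *qilV* is transcribed.
So QilV is produced and active.
No repressor is bound and QilV is active, so *gixX* is transcribed.
→ *gixX* is ON.
1 of the 4 genes is transcribed.

1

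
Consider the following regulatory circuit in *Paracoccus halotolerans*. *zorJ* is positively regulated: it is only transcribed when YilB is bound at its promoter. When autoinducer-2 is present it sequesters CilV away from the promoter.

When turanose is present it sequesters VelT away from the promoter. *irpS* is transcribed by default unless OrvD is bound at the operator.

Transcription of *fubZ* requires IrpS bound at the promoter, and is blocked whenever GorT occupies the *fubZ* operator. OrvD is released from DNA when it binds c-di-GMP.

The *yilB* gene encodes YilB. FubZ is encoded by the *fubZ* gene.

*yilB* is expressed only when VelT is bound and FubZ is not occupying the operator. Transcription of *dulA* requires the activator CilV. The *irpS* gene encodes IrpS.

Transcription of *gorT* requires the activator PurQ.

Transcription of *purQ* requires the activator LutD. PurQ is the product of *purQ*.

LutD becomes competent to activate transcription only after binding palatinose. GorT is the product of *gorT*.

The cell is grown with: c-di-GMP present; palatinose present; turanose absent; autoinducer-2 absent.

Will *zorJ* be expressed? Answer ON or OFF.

Palatinose is present, so LutD is active.
No repressor is bound and LutD is active, so *purQ* is transcribed.
So PurQ is produced and active.
No repressor is bound and PurQ is active, so *gorT* is transcribed.
So GorT is produced and active.
c-di-GMP is present, so OrvD is inactive.
With no repressor bound, *irpS* is transcribed.
So IrpS is produced and active.
With repressor GorT bound, *fubZ* is not transcribed.
So FubZ is not produced.
Turanose is absent, so VelT is active.
No repressor is bound and VelT is active, so *yilB* is transcribed.
So YilB is produced and active.
No repressor is bound and YilB is active, so *zorJ* is transcribed.

ON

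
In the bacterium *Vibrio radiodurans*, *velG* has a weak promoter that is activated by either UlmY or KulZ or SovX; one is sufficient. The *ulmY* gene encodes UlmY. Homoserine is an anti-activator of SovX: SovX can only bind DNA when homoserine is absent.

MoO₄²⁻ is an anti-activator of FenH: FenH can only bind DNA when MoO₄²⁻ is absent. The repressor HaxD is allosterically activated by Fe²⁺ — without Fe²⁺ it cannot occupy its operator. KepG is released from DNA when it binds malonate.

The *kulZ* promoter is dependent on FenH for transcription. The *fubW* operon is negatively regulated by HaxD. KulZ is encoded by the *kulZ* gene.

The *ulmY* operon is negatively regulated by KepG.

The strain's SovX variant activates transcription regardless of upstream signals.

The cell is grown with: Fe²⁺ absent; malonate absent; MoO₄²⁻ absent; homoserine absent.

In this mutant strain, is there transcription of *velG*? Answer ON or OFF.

ON

Malonate is absent, so KepG is active.
With repressor KepG bound, *ulmY* is not transcribed.
So UlmY is not produced.
MoO₄²⁻ is absent, so FenH is active.
No repressor is bound and FenH is active, so *kulZ* is transcribed.
So KulZ is produced and active.
SovX is constitutively active in this strain.
Activator KulZ is present, so *velG* is transcribed.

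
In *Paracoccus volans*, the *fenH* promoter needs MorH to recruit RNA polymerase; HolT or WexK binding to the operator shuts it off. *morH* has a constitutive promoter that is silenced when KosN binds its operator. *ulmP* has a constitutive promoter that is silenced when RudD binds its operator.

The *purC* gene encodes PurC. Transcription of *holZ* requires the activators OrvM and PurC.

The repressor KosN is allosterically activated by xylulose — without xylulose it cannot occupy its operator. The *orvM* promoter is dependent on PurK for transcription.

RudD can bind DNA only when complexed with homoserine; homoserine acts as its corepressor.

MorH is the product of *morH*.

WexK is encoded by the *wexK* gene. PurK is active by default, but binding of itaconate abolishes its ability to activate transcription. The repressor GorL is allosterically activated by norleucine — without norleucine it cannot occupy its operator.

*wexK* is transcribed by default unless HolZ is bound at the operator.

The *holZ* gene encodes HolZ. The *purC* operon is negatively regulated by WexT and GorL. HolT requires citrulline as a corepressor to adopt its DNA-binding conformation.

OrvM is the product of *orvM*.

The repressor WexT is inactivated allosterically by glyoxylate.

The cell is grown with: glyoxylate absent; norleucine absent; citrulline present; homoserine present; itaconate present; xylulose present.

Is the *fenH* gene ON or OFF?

Citrulline is present, so HolT is active.
Itaconate is present, so PurK is inactive.
Required activator PurK is absent, so *orvM* is not transcribed.
So OrvM is not produced.
Glyoxylate is absent, so WexT is active.
Norleucine is absent, so GorL is inactive.
With repressor WexT bound, *purC* is not transcribed.
So PurC is not produced.
Required activator OrvM is absent, so *holZ* is not transcribed.
So HolZ is not produced.
With no repressor bound, *wexK* is transcribed.
So WexK is produced and active.
Xylulose is present, so KosN is active.
With repressor KosN bound, *morH* is not transcribed.
So MorH is not produced.
With repressor HolT bound, *fenH* is not transcribed.

OFF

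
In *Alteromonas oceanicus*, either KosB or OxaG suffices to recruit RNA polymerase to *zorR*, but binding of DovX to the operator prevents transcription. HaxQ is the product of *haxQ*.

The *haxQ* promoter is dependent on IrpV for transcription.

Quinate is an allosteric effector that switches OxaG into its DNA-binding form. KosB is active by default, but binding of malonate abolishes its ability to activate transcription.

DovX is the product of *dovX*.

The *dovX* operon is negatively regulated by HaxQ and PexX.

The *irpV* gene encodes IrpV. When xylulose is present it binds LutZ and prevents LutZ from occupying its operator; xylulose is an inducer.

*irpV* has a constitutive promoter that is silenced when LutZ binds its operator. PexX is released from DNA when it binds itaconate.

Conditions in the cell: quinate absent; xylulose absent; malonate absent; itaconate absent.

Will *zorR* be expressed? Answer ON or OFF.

Malonate is absent, so KosB is active.
Quinate is absent, so OxaG is inactive.
Xylulose is absent, so LutZ is active.
With repressor LutZ bound, *irpV* is not transcribed.
So IrpV is not produced.
Required activator IrpV is absent, so *haxQ* is not transcribed.
So HaxQ is not produced.
Itaconate is absent, so PexX is active.
With repressor PexX bound, *dovX* is not transcribed.
So DovX is not produced.
Activator KosB is present, so *zorR* is transcribed.

ON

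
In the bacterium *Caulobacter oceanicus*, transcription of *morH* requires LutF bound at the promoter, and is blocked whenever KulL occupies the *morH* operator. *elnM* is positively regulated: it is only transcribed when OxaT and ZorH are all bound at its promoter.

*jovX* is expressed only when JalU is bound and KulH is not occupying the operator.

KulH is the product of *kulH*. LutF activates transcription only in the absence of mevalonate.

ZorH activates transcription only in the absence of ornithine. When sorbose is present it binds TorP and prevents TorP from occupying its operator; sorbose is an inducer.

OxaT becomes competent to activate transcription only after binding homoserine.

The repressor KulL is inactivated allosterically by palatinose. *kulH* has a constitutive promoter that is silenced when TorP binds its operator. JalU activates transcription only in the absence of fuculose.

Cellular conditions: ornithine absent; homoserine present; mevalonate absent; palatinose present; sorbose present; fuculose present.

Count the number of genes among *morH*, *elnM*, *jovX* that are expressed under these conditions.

Mevalonate is absent, so LutF is active.
Palatinose is present, so KulL is inactive.
No repressor is bound and LutF is active, so *morH* is transcribed.
→ *morH* is ON.
Homoserine is present, so OxaT is active.
Ornithine is absent, so ZorH is active.
No repressor is bound and OxaT and ZorH are active, so *elnM* is transcribed.
→ *elnM* is ON.
Fuculose is present, so JalU is inactive.
Sorbose is present, so TorP is inactive.
With no repressor bound, *kulH* is transcribed.
So KulH is produced and active.
With repressor KulH bound, *jovX* is not transcribed.
→ *jovX* is OFF.
2 of the 3 genes are transcribed.

2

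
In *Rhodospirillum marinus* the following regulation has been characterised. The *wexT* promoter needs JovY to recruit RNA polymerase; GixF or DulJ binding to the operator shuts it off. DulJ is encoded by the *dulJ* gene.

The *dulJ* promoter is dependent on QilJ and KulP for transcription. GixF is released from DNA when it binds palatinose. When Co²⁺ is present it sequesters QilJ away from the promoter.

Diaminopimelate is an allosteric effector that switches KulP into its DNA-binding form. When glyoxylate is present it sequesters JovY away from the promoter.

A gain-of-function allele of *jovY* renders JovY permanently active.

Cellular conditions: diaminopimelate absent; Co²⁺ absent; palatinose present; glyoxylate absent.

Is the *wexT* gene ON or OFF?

JovY is constitutively active in this strain.
Palatinose is present, so GixF is inactive.
Co²⁺ is absent, so QilJ is active.
Diaminopimelate is absent, so KulP is inactive.
Required activator KulP is absent, so *dulJ* is not transcribed.
So DulJ is not produced.
No repressor is bound and JovY is active, so *wexT* is transcribed.

ON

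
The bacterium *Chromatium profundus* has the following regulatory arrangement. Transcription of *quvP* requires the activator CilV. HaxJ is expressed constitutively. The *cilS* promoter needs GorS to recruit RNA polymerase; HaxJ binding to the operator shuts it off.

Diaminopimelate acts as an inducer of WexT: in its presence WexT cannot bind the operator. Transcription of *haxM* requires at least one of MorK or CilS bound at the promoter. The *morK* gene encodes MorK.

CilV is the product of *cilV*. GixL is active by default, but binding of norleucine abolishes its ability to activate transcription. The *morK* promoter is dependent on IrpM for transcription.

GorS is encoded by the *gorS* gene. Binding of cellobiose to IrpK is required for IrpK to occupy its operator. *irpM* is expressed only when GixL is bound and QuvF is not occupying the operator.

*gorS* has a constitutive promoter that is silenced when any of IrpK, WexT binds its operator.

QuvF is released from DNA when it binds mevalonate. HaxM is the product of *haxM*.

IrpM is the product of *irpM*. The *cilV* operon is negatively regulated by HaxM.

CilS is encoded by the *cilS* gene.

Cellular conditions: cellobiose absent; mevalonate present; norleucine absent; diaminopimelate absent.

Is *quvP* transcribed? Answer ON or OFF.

Norleucine is absent, so GixL is active.
Mevalonate is present, so QuvF is inactive.
No repressor is bound and GixL is active, so *irpM* is transcribed.
So IrpM is produced and active.
No repressor is bound and IrpM is active, so *morK* is transcribed.
So MorK is produced and active.
HaxJ is produced constitutively and is active.
Cellobiose is absent, so IrpK is inactive.
Diaminopimelate is absent, so WexT is active.
With repressor WexT bound, *gorS* is not transcribed.
So GorS is not produced.
With repressor HaxJ bound, *cilS* is not transcribed.
So CilS is not produced.
Activator MorK is present, so *haxM* is transcribed.
So HaxM is produced and active.
With repressor HaxM bound, *cilV* is not transcribed.
So CilV is not produced.
Required activator CilV is absent, so *quvP* is not transcribed.

OFF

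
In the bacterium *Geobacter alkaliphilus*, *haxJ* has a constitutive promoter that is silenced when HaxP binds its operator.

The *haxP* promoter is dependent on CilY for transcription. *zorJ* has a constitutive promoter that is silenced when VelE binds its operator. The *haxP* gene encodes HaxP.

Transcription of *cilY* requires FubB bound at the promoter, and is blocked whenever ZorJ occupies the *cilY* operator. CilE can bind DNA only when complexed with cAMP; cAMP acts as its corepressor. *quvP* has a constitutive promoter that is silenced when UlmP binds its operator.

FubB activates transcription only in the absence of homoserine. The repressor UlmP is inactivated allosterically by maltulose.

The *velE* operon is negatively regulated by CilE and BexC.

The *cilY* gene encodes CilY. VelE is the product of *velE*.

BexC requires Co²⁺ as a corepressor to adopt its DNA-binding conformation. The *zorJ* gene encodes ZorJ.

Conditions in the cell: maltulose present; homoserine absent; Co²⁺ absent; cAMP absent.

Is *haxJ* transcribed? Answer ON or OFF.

cAMP is absent, so CilE is inactive.
Co²⁺ is absent, so BexC is inactive.
With no repressor bound, *velE* is transcribed.
So VelE is produced and active.
With repressor VelE bound, *zorJ* is not transcribed.
So ZorJ is not produced.
Homoserine is absent, so FubB is active.
No repressor is bound and FubB is active, so *cilY* is transcribed.
So CilY is produced and active.
No repressor is bound and CilY is active, so *haxP* is transcribed.
So HaxP is produced and active.
With repressor HaxP bound, *haxJ* is not transcribed.

OFF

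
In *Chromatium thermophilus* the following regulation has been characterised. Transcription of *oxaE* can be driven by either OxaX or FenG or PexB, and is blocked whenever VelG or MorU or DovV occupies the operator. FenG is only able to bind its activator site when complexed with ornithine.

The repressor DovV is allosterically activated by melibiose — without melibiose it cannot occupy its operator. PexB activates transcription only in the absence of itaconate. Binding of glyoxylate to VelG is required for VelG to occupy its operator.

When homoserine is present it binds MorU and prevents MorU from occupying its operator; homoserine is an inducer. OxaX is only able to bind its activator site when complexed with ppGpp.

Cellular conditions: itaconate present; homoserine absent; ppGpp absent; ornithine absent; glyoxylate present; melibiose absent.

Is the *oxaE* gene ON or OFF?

OFF

ppGpp is absent, so OxaX is inactive.
Ornithine is absent, so FenG is inactive.
Glyoxylate is present, so VelG is active.
Homoserine is absent, so MorU is active.
Itaconate is present, so PexB is inactive.
Melibiose is absent, so DovV is inactive.
With repressor VelG bound, *oxaE* is not transcribed.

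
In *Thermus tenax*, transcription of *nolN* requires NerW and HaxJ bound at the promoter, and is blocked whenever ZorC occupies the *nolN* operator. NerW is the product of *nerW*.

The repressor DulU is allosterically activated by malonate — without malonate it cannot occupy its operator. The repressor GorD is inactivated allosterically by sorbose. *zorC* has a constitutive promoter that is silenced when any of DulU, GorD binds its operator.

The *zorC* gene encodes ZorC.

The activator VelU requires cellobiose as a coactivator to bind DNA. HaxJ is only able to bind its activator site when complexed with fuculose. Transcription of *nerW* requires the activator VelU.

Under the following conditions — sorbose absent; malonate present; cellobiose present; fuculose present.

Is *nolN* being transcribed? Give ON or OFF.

Malonate is present, so DulU is active.
Sorbose is absent, so GorD is active.
With repressor DulU bound, *zorC* is not transcribed.
So ZorC is not produced.
Cellobiose is present, so VelU is active.
No repressor is bound and VelU is active, so *nerW* is transcribed.
So NerW is produced and active.
Fuculose is present, so HaxJ is active.
No repressor is bound and NerW and HaxJ are active, so *nolN* is transcribed.

ON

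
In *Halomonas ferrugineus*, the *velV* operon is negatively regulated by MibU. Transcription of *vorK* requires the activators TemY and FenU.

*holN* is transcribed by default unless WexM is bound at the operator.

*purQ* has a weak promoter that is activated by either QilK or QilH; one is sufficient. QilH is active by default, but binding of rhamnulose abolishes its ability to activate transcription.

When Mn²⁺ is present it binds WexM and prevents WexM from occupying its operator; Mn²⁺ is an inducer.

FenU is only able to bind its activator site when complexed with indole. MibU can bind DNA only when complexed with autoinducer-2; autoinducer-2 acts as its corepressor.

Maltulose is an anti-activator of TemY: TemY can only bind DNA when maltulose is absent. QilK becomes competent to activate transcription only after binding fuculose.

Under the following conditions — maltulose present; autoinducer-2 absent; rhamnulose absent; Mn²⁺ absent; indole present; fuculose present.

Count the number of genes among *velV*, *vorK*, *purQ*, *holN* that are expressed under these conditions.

Autoinducer-2 is absent, so MibU is inactive.
With no repressor bound, *velV* is transcribed.
→ *velV* is ON.
Maltulose is present, so TemY is inactive.
Indole is present, so FenU is active.
Required activator TemY is absent, so *vorK* is not transcribed.
→ *vorK* is OFF.
Fuculose is present, so QilK is active.
Rhamnulose is absent, so QilH is active.
Activator QilK is present, so *purQ* is transcribed.
→ *purQ* is ON.
Mn²⁺ is absent, so WexM is active.
With repressor WexM bound, *holN* is not transcribed.
→ *holN* is OFF.
2 of the 4 genes are transcribed.

2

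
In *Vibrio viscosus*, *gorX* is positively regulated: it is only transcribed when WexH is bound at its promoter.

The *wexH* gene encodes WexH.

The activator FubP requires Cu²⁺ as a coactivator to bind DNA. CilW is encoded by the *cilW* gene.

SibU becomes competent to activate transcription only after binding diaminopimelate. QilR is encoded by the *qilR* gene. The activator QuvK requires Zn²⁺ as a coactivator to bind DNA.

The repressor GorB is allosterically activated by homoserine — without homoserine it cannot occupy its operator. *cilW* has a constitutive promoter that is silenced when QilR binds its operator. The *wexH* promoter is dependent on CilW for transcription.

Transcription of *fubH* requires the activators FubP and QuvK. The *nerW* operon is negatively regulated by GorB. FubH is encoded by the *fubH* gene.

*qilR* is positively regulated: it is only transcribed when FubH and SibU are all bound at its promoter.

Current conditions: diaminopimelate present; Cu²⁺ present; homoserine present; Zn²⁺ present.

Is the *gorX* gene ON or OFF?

OFF

Cu²⁺ is present, so FubP is active.
Zn²⁺ is present, so QuvK is active.
No repressor is bound and FubP and QuvK are active, so *fubH* is transcribed.
So FubH is produced and active.
Diaminopimelate is present, so SibU is active.
No repressor is bound and FubH and SibU are active, so *qilR* is transcribed.
So QilR is produced and active.
With repressor QilR bound, *cilW* is not transcribed.
So CilW is not produced.
Required activator CilW is absent, so *wexH* is not transcribed.
So WexH is not produced.
Required activator WexH is absent, so *gorX* is not transcribed.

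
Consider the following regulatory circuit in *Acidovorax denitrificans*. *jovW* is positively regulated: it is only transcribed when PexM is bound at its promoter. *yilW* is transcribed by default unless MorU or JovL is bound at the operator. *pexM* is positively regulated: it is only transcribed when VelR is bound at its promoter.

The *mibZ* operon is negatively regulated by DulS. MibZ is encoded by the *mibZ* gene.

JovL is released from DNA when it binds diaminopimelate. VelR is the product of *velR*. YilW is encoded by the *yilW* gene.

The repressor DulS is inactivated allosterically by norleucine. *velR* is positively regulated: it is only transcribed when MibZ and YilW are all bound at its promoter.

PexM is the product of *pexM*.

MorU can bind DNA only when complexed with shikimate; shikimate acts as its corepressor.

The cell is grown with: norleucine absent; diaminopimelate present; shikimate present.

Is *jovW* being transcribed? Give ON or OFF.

OFF

Norleucine is absent, so DulS is active.
With repressor DulS bound, *mibZ* is not transcribed.
So MibZ is not produced.
Shikimate is present, so MorU is active.
Diaminopimelate is present, so JovL is inactive.
With repressor MorU bound, *yilW* is not transcribed.
So YilW is not produced.
Required activator MibZ is absent, so *velR* is not transcribed.
So VelR is not produced.
Required activator VelR is absent, so *pexM* is not transcribed.
So PexM is not produced.
Required activator PexM is absent, so *jovW* is not transcribed.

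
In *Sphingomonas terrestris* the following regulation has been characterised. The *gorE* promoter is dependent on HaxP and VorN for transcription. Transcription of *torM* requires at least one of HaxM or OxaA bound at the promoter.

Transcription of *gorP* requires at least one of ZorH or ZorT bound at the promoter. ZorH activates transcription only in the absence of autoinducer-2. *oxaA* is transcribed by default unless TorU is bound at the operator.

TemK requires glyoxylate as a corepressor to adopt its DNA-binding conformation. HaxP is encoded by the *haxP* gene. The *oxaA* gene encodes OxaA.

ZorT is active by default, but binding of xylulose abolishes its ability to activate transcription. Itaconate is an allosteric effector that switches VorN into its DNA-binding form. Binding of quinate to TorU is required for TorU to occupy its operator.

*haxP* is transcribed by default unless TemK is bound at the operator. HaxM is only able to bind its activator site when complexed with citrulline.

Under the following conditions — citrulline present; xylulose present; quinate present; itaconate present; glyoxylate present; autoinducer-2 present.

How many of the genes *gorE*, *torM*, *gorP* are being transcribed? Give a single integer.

1

Glyoxylate is present, so TemK is active.
With repressor TemK bound, *haxP* is not transcribed.
So HaxP is not produced.
Itaconate is present, so VorN is active.
Required activator HaxP is absent, so *gorE* is not transcribed.
→ *gorE* is OFF.
Citrulline is present, so HaxM is active.
Quinate is present, so TorU is active.
With repressor TorU bound, *oxaA* is not transcribed.
So OxaA is not produced.
Activator HaxM is present, so *torM* is transcribed.
→ *torM* is ON.
Autoinducer-2 is present, so ZorH is inactive.
Xylulose is present, so ZorT is inactive.
No activator is available at the *gorP* promoter, so *gorP* is not transcribed.
→ *gorP* is OFF.
1 of the 3 genes is transcribed.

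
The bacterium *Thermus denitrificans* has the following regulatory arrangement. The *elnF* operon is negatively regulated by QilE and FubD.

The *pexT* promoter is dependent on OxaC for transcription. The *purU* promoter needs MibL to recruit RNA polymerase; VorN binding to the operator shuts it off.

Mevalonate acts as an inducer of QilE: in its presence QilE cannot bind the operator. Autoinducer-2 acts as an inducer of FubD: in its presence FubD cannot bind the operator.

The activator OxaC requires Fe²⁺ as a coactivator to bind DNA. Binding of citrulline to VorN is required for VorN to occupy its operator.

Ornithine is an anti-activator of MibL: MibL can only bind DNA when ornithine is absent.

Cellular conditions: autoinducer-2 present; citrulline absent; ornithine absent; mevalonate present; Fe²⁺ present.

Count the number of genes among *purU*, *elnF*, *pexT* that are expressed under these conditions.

3

Ornithine is absent, so MibL is active.
Citrulline is absent, so VorN is inactive.
No repressor is bound and MibL is active, so *purU* is transcribed.
→ *purU* is ON.
Mevalonate is present, so QilE is inactive.
Autoinducer-2 is present, so FubD is inactive.
With no repressor bound, *elnF* is transcribed.
→ *elnF* is ON.
Fe²⁺ is present, so OxaC is active.
No repressor is bound and OxaC is active, so *pexT* is transcribed.
→ *pexT* is ON.
3 of the 3 genes are transcribed.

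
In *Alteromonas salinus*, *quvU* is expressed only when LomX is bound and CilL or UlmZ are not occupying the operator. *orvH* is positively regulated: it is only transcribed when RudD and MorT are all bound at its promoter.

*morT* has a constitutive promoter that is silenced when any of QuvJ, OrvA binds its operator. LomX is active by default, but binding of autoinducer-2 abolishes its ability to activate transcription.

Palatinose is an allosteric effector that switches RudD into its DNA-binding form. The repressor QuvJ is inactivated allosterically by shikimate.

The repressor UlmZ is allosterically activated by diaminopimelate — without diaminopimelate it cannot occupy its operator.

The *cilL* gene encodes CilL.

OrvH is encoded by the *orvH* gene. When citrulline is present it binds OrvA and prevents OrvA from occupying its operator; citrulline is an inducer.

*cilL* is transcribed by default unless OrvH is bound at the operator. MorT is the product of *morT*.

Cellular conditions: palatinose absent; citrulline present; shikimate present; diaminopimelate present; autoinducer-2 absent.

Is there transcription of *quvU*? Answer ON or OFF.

Palatinose is absent, so RudD is inactive.
Shikimate is present, so QuvJ is inactive.
Citrulline is present, so OrvA is inactive.
With no repressor bound, *morT* is transcribed.
So MorT is produced and active.
Required activator RudD is absent, so *orvH* is not transcribed.
So OrvH is not produced.
With no repressor bound, *cilL* is transcribed.
So CilL is produced and active.
Autoinducer-2 is absent, so LomX is active.
Diaminopimelate is present, so UlmZ is active.
With repressor CilL bound, *quvU* is not transcribed.

OFF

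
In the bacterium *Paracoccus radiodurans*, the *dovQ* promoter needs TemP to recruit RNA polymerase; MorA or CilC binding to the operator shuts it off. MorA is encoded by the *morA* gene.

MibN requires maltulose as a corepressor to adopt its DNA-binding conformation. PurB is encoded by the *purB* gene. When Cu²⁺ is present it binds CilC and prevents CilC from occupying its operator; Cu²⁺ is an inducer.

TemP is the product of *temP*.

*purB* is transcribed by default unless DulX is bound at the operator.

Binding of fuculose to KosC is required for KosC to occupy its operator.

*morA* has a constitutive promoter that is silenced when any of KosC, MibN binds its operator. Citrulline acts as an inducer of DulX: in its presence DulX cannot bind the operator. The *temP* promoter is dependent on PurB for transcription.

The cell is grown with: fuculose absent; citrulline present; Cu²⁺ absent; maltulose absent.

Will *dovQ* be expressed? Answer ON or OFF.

OFF

Citrulline is present, so DulX is inactive.
With no repressor bound, *purB* is transcribed.
So PurB is produced and active.
No repressor is bound and PurB is active, so *temP* is transcribed.
So TemP is produced and active.
Fuculose is absent, so KosC is inactive.
Maltulose is absent, so MibN is inactive.
With no repressor bound, *morA* is transcribed.
So MorA is produced and active.
Cu²⁺ is absent, so CilC is active.
With repressor MorA bound, *dovQ* is not transcribed.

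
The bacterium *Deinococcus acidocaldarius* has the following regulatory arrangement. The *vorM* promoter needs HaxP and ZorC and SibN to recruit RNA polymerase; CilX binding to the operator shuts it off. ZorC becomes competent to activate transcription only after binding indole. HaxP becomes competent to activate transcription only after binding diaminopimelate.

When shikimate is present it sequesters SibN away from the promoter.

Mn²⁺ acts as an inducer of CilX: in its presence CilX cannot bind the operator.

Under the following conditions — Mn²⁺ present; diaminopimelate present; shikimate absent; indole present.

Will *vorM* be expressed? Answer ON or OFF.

ON

Diaminopimelate is present, so HaxP is active.
Indole is present, so ZorC is active.
Mn²⁺ is present, so CilX is inactive.
Shikimate is absent, so SibN is active.
No repressor is bound and HaxP and ZorC and SibN are active, so *vorM* is transcribed.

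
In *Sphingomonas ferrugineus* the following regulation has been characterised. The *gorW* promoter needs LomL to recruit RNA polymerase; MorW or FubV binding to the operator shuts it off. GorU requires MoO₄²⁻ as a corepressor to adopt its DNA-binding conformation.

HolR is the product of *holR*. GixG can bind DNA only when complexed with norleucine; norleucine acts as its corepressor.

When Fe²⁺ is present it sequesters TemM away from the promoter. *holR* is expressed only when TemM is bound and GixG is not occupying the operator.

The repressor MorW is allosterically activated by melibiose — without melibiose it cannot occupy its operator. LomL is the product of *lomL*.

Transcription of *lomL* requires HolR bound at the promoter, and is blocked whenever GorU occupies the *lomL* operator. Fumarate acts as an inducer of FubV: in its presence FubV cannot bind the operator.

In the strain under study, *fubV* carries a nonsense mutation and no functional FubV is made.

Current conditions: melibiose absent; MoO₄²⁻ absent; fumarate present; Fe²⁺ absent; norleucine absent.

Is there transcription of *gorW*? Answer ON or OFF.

ON

MoO₄²⁻ is absent, so GorU is inactive.
Norleucine is absent, so GixG is inactive.
Fe²⁺ is absent, so TemM is active.
No repressor is bound and TemM is active, so *holR* is transcribed.
So HolR is produced and active.
No repressor is bound and HolR is active, so *lomL* is transcribed.
So LomL is produced and active.
Melibiose is absent, so MorW is inactive.
FubV is non-functional in this strain, so it has no effect.
No repressor is bound and LomL is active, so *gorW* is transcribed.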